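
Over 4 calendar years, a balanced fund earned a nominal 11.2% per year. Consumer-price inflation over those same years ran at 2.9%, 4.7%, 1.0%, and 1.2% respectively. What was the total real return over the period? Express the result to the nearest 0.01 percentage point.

38.85%

Cumulative inflation factor: 1.029 × 1.047 × 1.010 × 1.012 ≈ 1.10119.
Nominal growth factor: 1.52904. Real growth factor = 1.52904 / 1.10119 ≈ 1.38853.
Total real return ≈ 38.8530%.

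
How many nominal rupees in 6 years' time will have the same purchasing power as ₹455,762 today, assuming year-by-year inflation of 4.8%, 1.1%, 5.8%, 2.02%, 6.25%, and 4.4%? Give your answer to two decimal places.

₹578,163.90

Cumulative price-level factor: 1.048 × 1.011 × 1.058 × 1.0202 × 1.0625 × 1.044 ≈ 1.2685654019.
Multiplying ₹455,762 by the price-level factor gives the future nominal sum.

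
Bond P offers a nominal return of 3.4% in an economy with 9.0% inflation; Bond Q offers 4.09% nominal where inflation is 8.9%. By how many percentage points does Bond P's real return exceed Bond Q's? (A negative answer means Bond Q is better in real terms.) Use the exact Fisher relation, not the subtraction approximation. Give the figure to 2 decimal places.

-0.72

Bond P real return: 1.034/1.090 − 1 = -5.138%.
Bond Q real return: 1.0409/1.089 − 1 = -4.417%.
Difference: -5.138 − (-4.417) = -0.721 pp.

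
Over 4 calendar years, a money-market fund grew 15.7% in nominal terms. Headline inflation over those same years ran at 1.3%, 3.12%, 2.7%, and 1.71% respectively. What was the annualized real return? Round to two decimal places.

1.48%

Cumulative inflation factor: 1.013 × 1.0312 × 1.027 × 1.0171 ≈ 1.09116.
Nominal growth factor: 1.15700. Real growth factor = 1.15700 / 1.09116 ≈ 1.06034.
Annualized: 1.06034^(1/4) − 1 ≈ 0.01476.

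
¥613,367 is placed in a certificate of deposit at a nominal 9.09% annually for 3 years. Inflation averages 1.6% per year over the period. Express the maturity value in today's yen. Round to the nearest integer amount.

¥759,266

Nominal value at maturity: ¥613,367 × (1 + 9.09%)^3 ≈ ¥796,297.
Price-level factor over 3 years: (1 + 1.6%)^3 = 1.048772096.
The maturity value deflated by that factor is the answer in today's purchasing power.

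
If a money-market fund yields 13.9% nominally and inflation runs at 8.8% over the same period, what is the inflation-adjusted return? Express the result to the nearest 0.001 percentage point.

4.688%

Real return via the Fisher equation: (1 + 13.9%)/(1 + 8.8%) − 1 = 1.139/1.088 − 1 ≈ 0.04688.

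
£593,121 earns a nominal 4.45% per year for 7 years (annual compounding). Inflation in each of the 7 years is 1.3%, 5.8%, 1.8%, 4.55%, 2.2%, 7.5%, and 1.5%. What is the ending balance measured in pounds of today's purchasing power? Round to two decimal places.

£632,426.53

Nominal value at maturity: £593,121 × (1 + 4.45%)^7 ≈ £804,456.21.
Price-level factor over 7 years: 1.013 × 1.058 × 1.018 × 1.0455 × 1.022 × 1.075 × 1.015 ≈ 1.2720152865.
Dividing the nominal maturity value by the price-level factor gives the value in today's money.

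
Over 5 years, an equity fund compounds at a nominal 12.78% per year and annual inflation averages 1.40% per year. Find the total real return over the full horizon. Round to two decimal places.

The annual real rate is (1+12.78%)/(1+1.40%) − 1 = 11.2229%.
Compounded over 5 years: (1 + 0.112229)^5 − 1 ≈ 0.70204.

70.20%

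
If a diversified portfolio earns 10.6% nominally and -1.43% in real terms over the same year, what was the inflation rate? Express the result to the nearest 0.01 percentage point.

12.20%

From (1+r_nom) = (1+r_real)(1+π), we get 1+π = (1 + 10.6%)/(1 − 1.43%) = 1.106/0.9857 ≈ 1.12205.
So π ≈ 12.2045%.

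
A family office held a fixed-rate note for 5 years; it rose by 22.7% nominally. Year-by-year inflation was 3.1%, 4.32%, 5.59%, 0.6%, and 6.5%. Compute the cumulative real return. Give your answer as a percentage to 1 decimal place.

Cumulative inflation factor: 1.031 × 1.0432 × 1.0559 × 1.006 × 1.065 ≈ 1.21674.
Nominal growth factor: 1.22700. Real growth factor = 1.22700 / 1.21674 ≈ 1.00844.
Total real return ≈ 0.8435%.

0.8%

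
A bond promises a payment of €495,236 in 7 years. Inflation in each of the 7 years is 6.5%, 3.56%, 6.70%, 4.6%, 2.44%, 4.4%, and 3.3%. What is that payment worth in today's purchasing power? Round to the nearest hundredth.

Price-level factor over 7 years: 1.065 × 1.0356 × 1.0670 × 1.046 × 1.0244 × 1.044 × 1.033 ≈ 1.3599036627.
Purchasing power today: €495,236 divided by that factor.

€364,169.91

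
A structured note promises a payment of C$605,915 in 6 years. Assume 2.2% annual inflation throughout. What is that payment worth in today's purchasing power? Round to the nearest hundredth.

Price-level factor over 6 years: (1 + 2.2%)^6 ≈ 1.1394765049.
Purchasing power today: C$605,915 divided by that factor.

C$531,748.57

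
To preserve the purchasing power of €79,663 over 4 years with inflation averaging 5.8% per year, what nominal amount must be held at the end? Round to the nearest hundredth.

€99,815.81

Cumulative price-level factor: (1+5.8%)^4 ≈ 1.2529757645.
The nominal amount required is €79,663 scaled up by that factor.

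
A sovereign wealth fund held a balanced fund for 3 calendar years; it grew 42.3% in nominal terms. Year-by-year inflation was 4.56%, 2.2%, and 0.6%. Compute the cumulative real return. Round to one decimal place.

32.4%

Cumulative inflation factor: 1.0456 × 1.022 × 1.006 ≈ 1.07501.
Nominal growth factor: 1.42300. Real growth factor = 1.42300 / 1.07501 ≈ 1.32370.
Total real return ≈ 32.3703%.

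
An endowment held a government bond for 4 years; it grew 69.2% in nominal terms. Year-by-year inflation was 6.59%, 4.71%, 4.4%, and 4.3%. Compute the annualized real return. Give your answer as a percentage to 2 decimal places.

8.62%

Cumulative inflation factor: 1.0659 × 1.0471 × 1.044 × 1.043 ≈ 1.21532.
Nominal growth factor: 1.69200. Real growth factor = 1.69200 / 1.21532 ≈ 1.39223.
Annualized: 1.39223^(1/4) − 1 ≈ 0.08624.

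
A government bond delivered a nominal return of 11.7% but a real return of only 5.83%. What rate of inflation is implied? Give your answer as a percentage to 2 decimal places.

From (1+r_nom) = (1+r_real)(1+π), we get 1+π = (1 + 11.7%)/(1 + 5.83%) = 1.117/1.0583 ≈ 1.05547.
So π ≈ 5.5466%.

5.55%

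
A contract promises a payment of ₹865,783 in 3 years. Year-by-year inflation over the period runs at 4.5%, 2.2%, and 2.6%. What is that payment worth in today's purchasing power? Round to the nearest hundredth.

₹790,122.64

Price-level factor over 3 years: 1.045 × 1.022 × 1.026 = 1.09575774.
Purchasing power today: ₹865,783 divided by that factor.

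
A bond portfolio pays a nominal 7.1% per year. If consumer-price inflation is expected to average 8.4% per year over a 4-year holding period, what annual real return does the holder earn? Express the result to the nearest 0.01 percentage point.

With constant rates the annual real return is the same each year: (1+7.1%)/(1+8.4%) − 1 = -0.01199.

-1.20%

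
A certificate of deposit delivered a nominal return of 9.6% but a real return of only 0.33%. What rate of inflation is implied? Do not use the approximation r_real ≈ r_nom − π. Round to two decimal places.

From (1+r_nom) = (1+r_real)(1+π), we get 1+π = (1 + 9.6%)/(1 + 0.33%) = 1.096/1.0033 ≈ 1.09240.
So π ≈ 9.2395%.

9.24%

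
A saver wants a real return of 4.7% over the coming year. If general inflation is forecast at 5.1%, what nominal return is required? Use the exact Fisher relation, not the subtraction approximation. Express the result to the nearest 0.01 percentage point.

By the Fisher equation, 1 + r_nom = (1 + 4.7%)(1 + 5.1%) = 1.047 × 1.051 = 1.100397.
So r_nom = 10.0397%.

10.04%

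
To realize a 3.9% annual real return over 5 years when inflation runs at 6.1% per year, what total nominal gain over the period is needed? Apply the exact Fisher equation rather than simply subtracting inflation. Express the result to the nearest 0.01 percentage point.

Required annual nominal rate: (1+3.9%)(1+6.1%) − 1 = 10.2379%.
Cumulative over 5 years: (1 + 0.102379)^5 − 1 ≈ 0.62800.

62.80%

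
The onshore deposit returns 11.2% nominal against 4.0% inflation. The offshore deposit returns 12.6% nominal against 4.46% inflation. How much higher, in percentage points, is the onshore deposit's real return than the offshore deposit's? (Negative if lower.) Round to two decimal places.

-0.87

The onshore deposit real return: 1.112/1.040 − 1 = 6.923%.
The offshore deposit real return: 1.126/1.0446 − 1 = 7.792%.
Difference: 6.923 − 7.792 = -0.869 pp.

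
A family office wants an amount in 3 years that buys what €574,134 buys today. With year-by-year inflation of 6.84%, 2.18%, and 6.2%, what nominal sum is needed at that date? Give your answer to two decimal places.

Cumulative price-level factor: 1.0684 × 1.0218 × 1.062 ≈ 1.1593759694.
Multiplying €574,134 by the price-level factor gives the future nominal sum.

€665,637.16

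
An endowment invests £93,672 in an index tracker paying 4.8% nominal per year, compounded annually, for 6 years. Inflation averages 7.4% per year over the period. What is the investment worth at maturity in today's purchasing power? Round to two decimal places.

£80,863.36

Nominal value at maturity: £93,672 × (1 + 4.8%)^6 ≈ £124,101.63.
Price-level factor over 6 years: (1 + 7.4%)^6 ≈ 1.5347077569.
The maturity value deflated by that factor is the answer in today's purchasing power.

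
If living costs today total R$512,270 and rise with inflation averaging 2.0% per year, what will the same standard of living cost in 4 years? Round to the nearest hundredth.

R$554,497.52

Cumulative price-level factor: (1+2.0%)^4 = 1.08243216.
Multiplying R$512,270 by the price-level factor gives the future nominal sum.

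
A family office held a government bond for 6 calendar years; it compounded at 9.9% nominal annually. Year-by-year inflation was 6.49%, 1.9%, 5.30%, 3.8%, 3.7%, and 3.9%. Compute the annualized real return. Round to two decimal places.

5.50%

Cumulative inflation factor: 1.0649 × 1.019 × 1.0530 × 1.038 × 1.037 × 1.039 ≈ 1.27792.
Nominal growth factor: 1.76192. Real growth factor = 1.76192 / 1.27792 ≈ 1.37874.
Annualized: 1.37874^(1/6) − 1 ≈ 0.05499.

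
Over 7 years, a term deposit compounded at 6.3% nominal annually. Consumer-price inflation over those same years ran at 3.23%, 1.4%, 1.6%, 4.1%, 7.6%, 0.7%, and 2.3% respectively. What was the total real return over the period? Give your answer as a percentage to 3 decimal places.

Cumulative inflation factor: 1.0323 × 1.014 × 1.016 × 1.041 × 1.076 × 1.007 × 1.023 ≈ 1.22717.
Nominal growth factor: 1.53367. Real growth factor = 1.53367 / 1.22717 ≈ 1.24976.
Total real return ≈ 24.9762%.

24.976%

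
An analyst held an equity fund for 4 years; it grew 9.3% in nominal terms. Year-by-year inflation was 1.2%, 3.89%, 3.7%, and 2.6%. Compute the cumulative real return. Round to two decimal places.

-2.29%

Cumulative inflation factor: 1.012 × 1.0389 × 1.037 × 1.026 ≈ 1.11861.
Nominal growth factor: 1.09300. Real growth factor = 1.09300 / 1.11861 ≈ 0.97710.
Total real return ≈ -2.2898%.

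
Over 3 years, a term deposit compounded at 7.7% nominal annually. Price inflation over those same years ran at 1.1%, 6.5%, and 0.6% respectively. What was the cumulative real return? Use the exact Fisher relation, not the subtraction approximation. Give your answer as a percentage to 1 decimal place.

Cumulative inflation factor: 1.011 × 1.065 × 1.006 ≈ 1.08318.
Nominal growth factor: 1.24924. Real growth factor = 1.24924 / 1.08318 ≈ 1.15332.
Total real return ≈ 15.3316%.

15.3%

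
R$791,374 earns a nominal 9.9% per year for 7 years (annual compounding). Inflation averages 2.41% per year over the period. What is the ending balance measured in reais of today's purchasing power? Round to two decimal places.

Nominal value at maturity: R$791,374 × (1 + 9.9%)^7 ≈ R$1,532,377.00.
Price-level factor over 7 years: (1 + 2.41%)^7 ≈ 1.1813989022.
Dividing the nominal maturity value by the price-level factor gives the value in today's money.

R$1,297,086.87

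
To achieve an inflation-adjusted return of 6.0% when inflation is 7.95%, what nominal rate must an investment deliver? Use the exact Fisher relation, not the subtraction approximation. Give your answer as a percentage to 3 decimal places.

14.427%

By the Fisher equation, 1 + r_nom = (1 + 6.0%)(1 + 7.95%) = 1.060 × 1.0795 = 1.14427.
So r_nom = 14.427%.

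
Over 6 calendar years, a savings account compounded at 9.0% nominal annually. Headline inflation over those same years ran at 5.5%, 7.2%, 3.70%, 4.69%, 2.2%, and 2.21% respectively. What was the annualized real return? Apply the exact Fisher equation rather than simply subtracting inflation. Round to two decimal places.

Cumulative inflation factor: 1.055 × 1.072 × 1.0370 × 1.0469 × 1.022 × 1.0221 ≈ 1.28255.
Nominal growth factor: 1.67710. Real growth factor = 1.67710 / 1.28255 ≈ 1.30763.
Annualized: 1.30763^(1/6) − 1 ≈ 0.04572.

4.57%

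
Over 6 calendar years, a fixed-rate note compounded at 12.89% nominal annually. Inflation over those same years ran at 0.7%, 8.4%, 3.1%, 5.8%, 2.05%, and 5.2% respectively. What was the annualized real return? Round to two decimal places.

Cumulative inflation factor: 1.007 × 1.084 × 1.031 × 1.058 × 1.0205 × 1.052 ≈ 1.27830.
Nominal growth factor: 2.06982. Real growth factor = 2.06982 / 1.27830 ≈ 1.61920.
Annualized: 1.61920^(1/6) − 1 ≈ 0.08364.

8.36%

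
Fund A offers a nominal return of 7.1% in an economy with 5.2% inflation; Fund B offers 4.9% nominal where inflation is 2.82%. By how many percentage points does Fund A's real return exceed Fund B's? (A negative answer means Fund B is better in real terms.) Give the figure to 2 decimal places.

-0.22

Fund A real return: 1.071/1.052 − 1 = 1.806%.
Fund B real return: 1.049/1.0282 − 1 = 2.023%.
Difference: 1.806 − 2.023 = -0.217 pp.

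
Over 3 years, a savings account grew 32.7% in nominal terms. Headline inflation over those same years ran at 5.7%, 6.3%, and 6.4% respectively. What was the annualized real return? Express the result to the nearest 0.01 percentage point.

3.54%

Cumulative inflation factor: 1.057 × 1.063 × 1.064 ≈ 1.19550.
Nominal growth factor: 1.32700. Real growth factor = 1.32700 / 1.19550 ≈ 1.11000.
Annualized: 1.11000^(1/3) − 1 ≈ 0.03540.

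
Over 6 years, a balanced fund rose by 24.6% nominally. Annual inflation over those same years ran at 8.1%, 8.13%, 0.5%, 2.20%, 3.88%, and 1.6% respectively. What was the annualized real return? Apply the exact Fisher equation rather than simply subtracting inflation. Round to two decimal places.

-0.28%

Cumulative inflation factor: 1.081 × 1.0813 × 1.005 × 1.0220 × 1.0388 × 1.016 ≈ 1.26711.
Nominal growth factor: 1.24600. Real growth factor = 1.24600 / 1.26711 ≈ 0.98334.
Annualized: 0.98334^(1/6) − 1 ≈ -0.00280.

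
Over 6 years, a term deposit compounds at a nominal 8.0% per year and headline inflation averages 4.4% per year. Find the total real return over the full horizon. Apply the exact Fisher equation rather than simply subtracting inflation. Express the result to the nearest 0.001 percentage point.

22.557%

The annual real rate is (1+8.0%)/(1+4.4%) − 1 = 3.4483%.
Compounded over 6 years: (1 + 0.034483)^6 − 1 ≈ 0.22557.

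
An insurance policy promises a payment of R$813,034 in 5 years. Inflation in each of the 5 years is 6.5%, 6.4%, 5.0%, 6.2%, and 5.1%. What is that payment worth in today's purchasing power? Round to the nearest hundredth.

R$612,210.73

Price-level factor over 5 years: 1.065 × 1.064 × 1.050 × 1.062 × 1.051 ≈ 1.3280296385.
Purchasing power today: R$813,034 divided by that factor.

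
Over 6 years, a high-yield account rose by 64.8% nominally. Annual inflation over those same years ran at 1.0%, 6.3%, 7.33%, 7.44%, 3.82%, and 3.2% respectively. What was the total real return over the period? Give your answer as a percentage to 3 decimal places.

24.238%

Cumulative inflation factor: 1.010 × 1.063 × 1.0733 × 1.0744 × 1.0382 × 1.032 ≈ 1.32649.
Nominal growth factor: 1.64800. Real growth factor = 1.64800 / 1.32649 ≈ 1.24238.
Total real return ≈ 24.2381%.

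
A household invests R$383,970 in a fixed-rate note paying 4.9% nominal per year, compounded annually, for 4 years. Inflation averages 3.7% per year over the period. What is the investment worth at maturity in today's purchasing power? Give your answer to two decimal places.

R$402,053.85

Nominal value at maturity: R$383,970 × (1 + 4.9%)^4 ≈ R$464,942.50.
Price-level factor over 4 years: (1 + 3.7%)^4 ≈ 1.1564184862.
Dividing the nominal maturity value by the price-level factor gives the value in today's money.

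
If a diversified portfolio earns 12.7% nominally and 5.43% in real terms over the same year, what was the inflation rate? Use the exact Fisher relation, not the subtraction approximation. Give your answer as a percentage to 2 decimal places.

6.90%

From (1+r_nom) = (1+r_real)(1+π), we get 1+π = (1 + 12.7%)/(1 + 5.43%) = 1.127/1.0543 ≈ 1.06896.
So π ≈ 6.8956%.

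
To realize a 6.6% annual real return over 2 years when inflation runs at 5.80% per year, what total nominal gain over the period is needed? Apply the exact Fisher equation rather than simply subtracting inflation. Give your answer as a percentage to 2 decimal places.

Required annual nominal rate: (1+6.6%)(1+5.80%) − 1 = 12.7828%.
Cumulative over 2 years: (1 + 0.127828)^2 − 1 ≈ 0.27200.

27.20%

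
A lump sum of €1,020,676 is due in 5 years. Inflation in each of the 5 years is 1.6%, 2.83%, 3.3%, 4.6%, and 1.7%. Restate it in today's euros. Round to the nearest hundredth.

Price-level factor over 5 years: 1.016 × 1.0283 × 1.033 × 1.046 × 1.017 ≈ 1.1480650675.
Purchasing power today: €1,020,676 divided by that factor.

€889,040.20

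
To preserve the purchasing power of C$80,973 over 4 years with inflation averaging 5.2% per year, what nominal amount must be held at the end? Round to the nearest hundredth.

Cumulative price-level factor: (1+5.2%)^4 ≈ 1.2247937436.
Multiplying C$80,973 by the price-level factor gives the future nominal sum.

C$99,175.22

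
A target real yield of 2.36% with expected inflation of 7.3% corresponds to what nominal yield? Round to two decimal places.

9.83%

By the Fisher equation, 1 + r_nom = (1 + 2.36%)(1 + 7.3%) = 1.0236 × 1.073 = 1.0983228.
So r_nom = 9.83228%.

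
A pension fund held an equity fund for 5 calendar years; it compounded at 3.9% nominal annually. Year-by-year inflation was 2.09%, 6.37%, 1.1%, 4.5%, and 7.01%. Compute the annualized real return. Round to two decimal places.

-0.28%

Cumulative inflation factor: 1.0209 × 1.0637 × 1.011 × 1.045 × 1.0701 ≈ 1.22771.
Nominal growth factor: 1.21081. Real growth factor = 1.21081 / 1.22771 ≈ 0.98624.
Annualized: 0.98624^(1/5) − 1 ≈ -0.00277.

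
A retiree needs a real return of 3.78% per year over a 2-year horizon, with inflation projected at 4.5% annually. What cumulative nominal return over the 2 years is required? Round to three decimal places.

17.614%

Required annual nominal rate: (1+3.78%)(1+4.5%) − 1 = 8.4501%.
Cumulative over 2 years: (1 + 0.084501)^2 − 1 ≈ 0.17614.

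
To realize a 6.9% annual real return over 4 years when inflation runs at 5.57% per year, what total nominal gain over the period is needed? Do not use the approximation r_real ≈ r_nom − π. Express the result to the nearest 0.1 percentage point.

62.2%

Required annual nominal rate: (1+6.9%)(1+5.57%) − 1 = 12.85433%.
Cumulative over 4 years: (1 + 0.1285433)^4 − 1 ≈ 0.62208.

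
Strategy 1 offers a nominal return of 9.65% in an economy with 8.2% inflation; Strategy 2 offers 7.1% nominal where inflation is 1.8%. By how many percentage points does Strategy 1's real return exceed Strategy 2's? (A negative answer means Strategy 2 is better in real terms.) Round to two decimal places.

-3.87

Strategy 1 real return: 1.0965/1.082 − 1 = 1.340%.
Strategy 2 real return: 1.071/1.018 − 1 = 5.206%.
Difference: 1.340 − 5.206 = -3.866 pp.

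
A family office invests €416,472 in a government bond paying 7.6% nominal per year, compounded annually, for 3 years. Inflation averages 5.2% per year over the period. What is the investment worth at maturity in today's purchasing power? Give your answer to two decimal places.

Nominal value at maturity: €416,472 × (1 + 7.6%)^3 ≈ €518,827.06.
Price-level factor over 3 years: (1 + 5.2%)^3 = 1.164252608.
Dividing the nominal maturity value by the price-level factor gives the value in today's money.

€445,631.01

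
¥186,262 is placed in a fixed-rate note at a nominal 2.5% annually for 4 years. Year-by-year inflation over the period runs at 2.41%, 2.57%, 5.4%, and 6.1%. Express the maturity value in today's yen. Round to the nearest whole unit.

Nominal value at maturity: ¥186,262 × (1 + 2.5%)^4 ≈ ¥205,598.
Price-level factor over 4 years: 1.0241 × 1.0257 × 1.054 × 1.061 ≈ 1.1746776790.
Dividing the nominal maturity value by the price-level factor gives the value in today's money.

¥175,025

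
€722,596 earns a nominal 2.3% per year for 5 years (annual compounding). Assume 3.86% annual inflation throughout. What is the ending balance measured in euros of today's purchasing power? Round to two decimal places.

Nominal value at maturity: €722,596 × (1 + 2.3%)^5 ≈ €809,606.01.
Price-level factor over 5 years: (1 + 3.86%)^5 ≈ 1.2084859102.
The maturity value deflated by that factor is the answer in today's purchasing power.

€669,934.17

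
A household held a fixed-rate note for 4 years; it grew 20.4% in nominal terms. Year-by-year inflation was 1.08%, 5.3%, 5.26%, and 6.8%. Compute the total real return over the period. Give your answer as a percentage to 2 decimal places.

0.62%

Cumulative inflation factor: 1.0108 × 1.053 × 1.0526 × 1.068 ≈ 1.19654.
Nominal growth factor: 1.20400. Real growth factor = 1.20400 / 1.19654 ≈ 1.00623.
Total real return ≈ 0.6232%.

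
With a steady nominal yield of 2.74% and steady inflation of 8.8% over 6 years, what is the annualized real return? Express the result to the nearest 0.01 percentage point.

-5.57%

With constant rates the annual real return is the same each year: (1+2.74%)/(1+8.8%) − 1 = -0.05570.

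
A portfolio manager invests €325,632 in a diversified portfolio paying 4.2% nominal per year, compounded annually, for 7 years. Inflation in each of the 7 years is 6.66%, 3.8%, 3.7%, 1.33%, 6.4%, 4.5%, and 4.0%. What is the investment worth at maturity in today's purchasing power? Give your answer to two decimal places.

Nominal value at maturity: €325,632 × (1 + 4.2%)^7 ≈ €434,311.28.
Price-level factor over 7 years: 1.0666 × 1.038 × 1.037 × 1.0133 × 1.064 × 1.045 × 1.040 ≈ 1.3452623558.
Dividing the nominal maturity value by the price-level factor gives the value in today's money.

€322,845.04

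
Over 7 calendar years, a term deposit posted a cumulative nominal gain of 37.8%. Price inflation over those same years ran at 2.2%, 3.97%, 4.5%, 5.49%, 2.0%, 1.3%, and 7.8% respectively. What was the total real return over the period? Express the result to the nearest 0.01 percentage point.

Cumulative inflation factor: 1.022 × 1.0397 × 1.045 × 1.0549 × 1.020 × 1.013 × 1.078 ≈ 1.30471.
Nominal growth factor: 1.37800. Real growth factor = 1.37800 / 1.30471 ≈ 1.05617.
Total real return ≈ 5.6171%.

5.62%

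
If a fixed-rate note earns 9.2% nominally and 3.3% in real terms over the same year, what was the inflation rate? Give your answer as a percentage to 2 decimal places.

From (1+r_nom) = (1+r_real)(1+π), we get 1+π = (1 + 9.2%)/(1 + 3.3%) = 1.092/1.033 ≈ 1.05712.
So π ≈ 5.7115%.

5.71%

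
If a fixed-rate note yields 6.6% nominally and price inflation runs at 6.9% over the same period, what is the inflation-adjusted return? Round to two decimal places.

Real return via the Fisher equation: (1 + 6.6%)/(1 + 6.9%) − 1 = 1.066/1.069 − 1 ≈ -0.00281.

-0.28%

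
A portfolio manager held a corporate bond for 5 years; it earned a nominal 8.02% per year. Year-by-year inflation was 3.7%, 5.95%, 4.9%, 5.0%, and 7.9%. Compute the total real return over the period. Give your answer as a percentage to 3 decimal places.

Cumulative inflation factor: 1.037 × 1.0595 × 1.049 × 1.050 × 1.079 ≈ 1.30577.
Nominal growth factor: 1.47069. Real growth factor = 1.47069 / 1.30577 ≈ 1.12630.
Total real return ≈ 12.6302%.

12.630%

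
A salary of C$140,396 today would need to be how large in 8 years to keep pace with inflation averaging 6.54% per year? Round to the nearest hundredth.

C$233,053.85

Cumulative price-level factor: (1+6.54%)^8 ≈ 1.6599749701.
The nominal amount required is C$140,396 scaled up by that factor.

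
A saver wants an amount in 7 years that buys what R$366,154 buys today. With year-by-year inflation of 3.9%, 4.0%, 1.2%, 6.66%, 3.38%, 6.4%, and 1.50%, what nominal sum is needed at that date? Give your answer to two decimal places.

Cumulative price-level factor: 1.039 × 1.040 × 1.012 × 1.0666 × 1.0338 × 1.064 × 1.0150 ≈ 1.3021924612.
Multiplying R$366,154 by the price-level factor gives the future nominal sum.

R$476,802.98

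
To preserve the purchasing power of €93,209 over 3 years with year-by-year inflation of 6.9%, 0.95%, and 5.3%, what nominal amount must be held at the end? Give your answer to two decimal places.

Cumulative price-level factor: 1.069 × 1.0095 × 1.053 = 1.1363507415.
Multiplying €93,209 by the price-level factor gives the future nominal sum.

€105,918.12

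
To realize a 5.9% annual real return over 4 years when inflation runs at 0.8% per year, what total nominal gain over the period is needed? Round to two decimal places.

Required annual nominal rate: (1+5.9%)(1+0.8%) − 1 = 6.7472%.
Cumulative over 4 years: (1 + 0.067472)^4 − 1 ≈ 0.29845.

29.85%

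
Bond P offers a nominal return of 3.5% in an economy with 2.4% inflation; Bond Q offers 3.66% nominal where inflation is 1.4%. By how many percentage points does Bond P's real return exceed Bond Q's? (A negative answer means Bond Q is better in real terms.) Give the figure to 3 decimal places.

Bond P real return: 1.035/1.024 − 1 = 1.0742%.
Bond Q real return: 1.0366/1.014 − 1 = 2.2288%.
Difference: 1.0742 − 2.2288 = -1.1546 pp.

-1.155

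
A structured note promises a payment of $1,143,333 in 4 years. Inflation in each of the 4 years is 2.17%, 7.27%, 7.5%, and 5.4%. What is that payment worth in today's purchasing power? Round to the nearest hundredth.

Price-level factor over 4 years: 1.0217 × 1.0727 × 1.075 × 1.054 ≈ 1.2417974083.
Purchasing power today: $1,143,333 divided by that factor.

$920,708.15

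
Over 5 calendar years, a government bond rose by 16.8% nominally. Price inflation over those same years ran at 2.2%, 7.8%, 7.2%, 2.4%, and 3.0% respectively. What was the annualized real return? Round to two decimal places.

-1.28%

Cumulative inflation factor: 1.022 × 1.078 × 1.072 × 1.024 × 1.030 ≈ 1.24567.
Nominal growth factor: 1.16800. Real growth factor = 1.16800 / 1.24567 ≈ 0.93765.
Annualized: 0.93765^(1/5) − 1 ≈ -0.01279.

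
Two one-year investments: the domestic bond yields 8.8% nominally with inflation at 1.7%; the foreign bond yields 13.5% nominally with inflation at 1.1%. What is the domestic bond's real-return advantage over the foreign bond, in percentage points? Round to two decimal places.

The domestic bond real return: 1.088/1.017 − 1 = 6.981%.
The foreign bond real return: 1.135/1.011 − 1 = 12.265%.
Difference: 6.981 − 12.265 = -5.284 pp.

-5.28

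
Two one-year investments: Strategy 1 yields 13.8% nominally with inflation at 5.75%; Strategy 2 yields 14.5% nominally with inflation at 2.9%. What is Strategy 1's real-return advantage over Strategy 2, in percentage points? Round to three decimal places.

-3.661

Strategy 1 real return: 1.138/1.0575 − 1 = 7.6123%.
Strategy 2 real return: 1.145/1.029 − 1 = 11.2731%.
Difference: 7.6123 − 11.2731 = -3.6608 pp.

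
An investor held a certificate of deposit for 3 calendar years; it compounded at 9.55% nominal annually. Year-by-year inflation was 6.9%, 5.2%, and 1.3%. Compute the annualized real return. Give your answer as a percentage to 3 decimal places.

4.893%

Cumulative inflation factor: 1.069 × 1.052 × 1.013 ≈ 1.13921.
Nominal growth factor: 1.31473. Real growth factor = 1.31473 / 1.13921 ≈ 1.15408.
Annualized: 1.15408^(1/3) − 1 ≈ 0.04893.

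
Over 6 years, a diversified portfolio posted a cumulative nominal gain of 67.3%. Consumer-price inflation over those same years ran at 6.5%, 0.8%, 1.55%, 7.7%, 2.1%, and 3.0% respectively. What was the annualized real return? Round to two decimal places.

Cumulative inflation factor: 1.065 × 1.008 × 1.0155 × 1.077 × 1.021 × 1.030 ≈ 1.23472.
Nominal growth factor: 1.67300. Real growth factor = 1.67300 / 1.23472 ≈ 1.35496.
Annualized: 1.35496^(1/6) − 1 ≈ 0.05193.

5.19%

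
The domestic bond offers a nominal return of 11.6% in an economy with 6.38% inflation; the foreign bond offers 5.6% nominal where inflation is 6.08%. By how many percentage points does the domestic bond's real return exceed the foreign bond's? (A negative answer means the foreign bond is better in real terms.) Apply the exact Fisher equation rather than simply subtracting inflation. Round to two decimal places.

The domestic bond real return: 1.116/1.0638 − 1 = 4.907%.
The foreign bond real return: 1.056/1.0608 − 1 = -0.452%.
Difference: 4.907 − (-0.452) = 5.359 pp.

5.36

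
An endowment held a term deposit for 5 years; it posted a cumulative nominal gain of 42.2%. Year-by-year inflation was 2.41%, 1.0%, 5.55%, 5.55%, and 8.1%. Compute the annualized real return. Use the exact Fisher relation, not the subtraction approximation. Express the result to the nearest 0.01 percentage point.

Cumulative inflation factor: 1.0241 × 1.010 × 1.0555 × 1.0555 × 1.081 ≈ 1.24568.
Nominal growth factor: 1.42200. Real growth factor = 1.42200 / 1.24568 ≈ 1.14155.
Annualized: 1.14155^(1/5) − 1 ≈ 0.02683.

2.68%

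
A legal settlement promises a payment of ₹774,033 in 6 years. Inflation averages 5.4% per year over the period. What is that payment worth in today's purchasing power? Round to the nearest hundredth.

Price-level factor over 6 years: (1 + 5.4%)^6 ≈ 1.3710196056.
Purchasing power today: ₹774,033 divided by that factor.

₹564,567.42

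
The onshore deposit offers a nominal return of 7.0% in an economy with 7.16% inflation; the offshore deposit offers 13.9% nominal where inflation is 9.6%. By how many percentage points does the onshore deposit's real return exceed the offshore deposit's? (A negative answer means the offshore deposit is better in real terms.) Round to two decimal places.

-4.07

The onshore deposit real return: 1.070/1.0716 − 1 = -0.149%.
The offshore deposit real return: 1.139/1.096 − 1 = 3.923%.
Difference: -0.149 − 3.923 = -4.072 pp.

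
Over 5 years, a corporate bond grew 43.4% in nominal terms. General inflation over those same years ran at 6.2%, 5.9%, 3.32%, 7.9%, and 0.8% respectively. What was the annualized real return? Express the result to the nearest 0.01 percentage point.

Cumulative inflation factor: 1.062 × 1.059 × 1.0332 × 1.079 × 1.008 ≈ 1.26382.
Nominal growth factor: 1.43400. Real growth factor = 1.43400 / 1.26382 ≈ 1.13465.
Annualized: 1.13465^(1/5) − 1 ≈ 0.02559.

2.56%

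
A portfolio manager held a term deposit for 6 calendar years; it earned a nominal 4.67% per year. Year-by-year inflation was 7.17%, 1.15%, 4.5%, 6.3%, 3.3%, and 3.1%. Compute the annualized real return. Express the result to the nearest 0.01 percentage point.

0.42%

Cumulative inflation factor: 1.0717 × 1.0115 × 1.045 × 1.063 × 1.033 × 1.031 ≈ 1.28247.
Nominal growth factor: 1.31502. Real growth factor = 1.31502 / 1.28247 ≈ 1.02538.
Annualized: 1.02538^(1/6) − 1 ≈ 0.00419.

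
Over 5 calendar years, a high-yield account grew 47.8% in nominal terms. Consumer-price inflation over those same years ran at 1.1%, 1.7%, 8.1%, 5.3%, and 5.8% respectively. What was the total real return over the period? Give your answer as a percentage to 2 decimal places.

Cumulative inflation factor: 1.011 × 1.017 × 1.081 × 1.053 × 1.058 ≈ 1.23826.
Nominal growth factor: 1.47800. Real growth factor = 1.47800 / 1.23826 ≈ 1.19361.
Total real return ≈ 19.3610%.

19.36%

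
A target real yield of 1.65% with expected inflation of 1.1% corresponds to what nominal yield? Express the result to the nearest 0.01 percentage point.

2.77%

By the Fisher equation, 1 + r_nom = (1 + 1.65%)(1 + 1.1%) = 1.0165 × 1.011 = 1.0276815.
So r_nom = 2.76815%.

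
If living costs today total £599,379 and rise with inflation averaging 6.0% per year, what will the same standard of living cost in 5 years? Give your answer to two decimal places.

Cumulative price-level factor: (1+6.0%)^5 = 1.3382255776.
Multiplying £599,379 by the price-level factor gives the future nominal sum.

£802,104.31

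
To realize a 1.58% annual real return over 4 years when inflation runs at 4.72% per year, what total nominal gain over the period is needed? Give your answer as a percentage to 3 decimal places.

28.042%

Required annual nominal rate: (1+1.58%)(1+4.72%) − 1 = 6.374576%.
Cumulative over 4 years: (1 + 0.06374576)^4 − 1 ≈ 0.28042.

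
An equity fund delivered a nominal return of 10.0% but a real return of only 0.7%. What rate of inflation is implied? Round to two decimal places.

9.24%

From (1+r_nom) = (1+r_real)(1+π), we get 1+π = (1 + 10.0%)/(1 + 0.7%) = 1.100/1.007 ≈ 1.09235.
So π ≈ 9.2354%.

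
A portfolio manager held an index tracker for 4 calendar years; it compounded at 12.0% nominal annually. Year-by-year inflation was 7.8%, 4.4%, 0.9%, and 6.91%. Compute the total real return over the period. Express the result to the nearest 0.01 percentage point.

Cumulative inflation factor: 1.078 × 1.044 × 1.009 × 1.0691 ≈ 1.21403.
Nominal growth factor: 1.57352. Real growth factor = 1.57352 / 1.21403 ≈ 1.29611.
Total real return ≈ 29.6114%.

29.61%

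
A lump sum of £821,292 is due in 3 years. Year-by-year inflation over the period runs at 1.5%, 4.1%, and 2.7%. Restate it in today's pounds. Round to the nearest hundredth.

Price-level factor over 3 years: 1.015 × 1.041 × 1.027 = 1.085143605.
Purchasing power today: £821,292 divided by that factor.

£756,850.98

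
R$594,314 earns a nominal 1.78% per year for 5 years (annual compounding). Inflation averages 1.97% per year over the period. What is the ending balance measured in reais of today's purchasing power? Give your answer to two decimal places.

Nominal value at maturity: R$594,314 × (1 + 1.78%)^5 ≈ R$649,124.79.
Price-level factor over 5 years: (1 + 1.97%)^5 ≈ 1.1024581098.
The maturity value deflated by that factor is the answer in today's purchasing power.

R$588,797.69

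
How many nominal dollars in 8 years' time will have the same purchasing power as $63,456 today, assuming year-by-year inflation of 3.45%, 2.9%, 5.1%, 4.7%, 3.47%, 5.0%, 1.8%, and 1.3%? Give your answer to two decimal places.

Cumulative price-level factor: 1.0345 × 1.029 × 1.051 × 1.047 × 1.0347 × 1.050 × 1.018 × 1.013 ≈ 1.3123698334.
The nominal amount required is $63,456 scaled up by that factor.

$83,277.74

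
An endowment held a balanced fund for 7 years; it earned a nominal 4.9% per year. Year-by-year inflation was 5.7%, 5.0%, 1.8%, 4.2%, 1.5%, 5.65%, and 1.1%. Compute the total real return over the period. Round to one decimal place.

9.5%

Cumulative inflation factor: 1.057 × 1.050 × 1.018 × 1.042 × 1.015 × 1.0565 × 1.011 ≈ 1.27634.
Nominal growth factor: 1.39775. Real growth factor = 1.39775 / 1.27634 ≈ 1.09512.
Total real return ≈ 9.5121%.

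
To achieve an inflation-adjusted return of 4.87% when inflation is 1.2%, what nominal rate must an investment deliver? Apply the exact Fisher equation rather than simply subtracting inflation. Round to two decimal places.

6.13%

By the Fisher equation, 1 + r_nom = (1 + 4.87%)(1 + 1.2%) = 1.0487 × 1.012 = 1.0612844.
So r_nom = 6.12844%.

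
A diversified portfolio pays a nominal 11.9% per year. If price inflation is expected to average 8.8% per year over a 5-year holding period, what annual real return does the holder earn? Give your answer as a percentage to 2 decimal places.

2.85%

With constant rates the annual real return is the same each year: (1+11.9%)/(1+8.8%) − 1 = 0.02849.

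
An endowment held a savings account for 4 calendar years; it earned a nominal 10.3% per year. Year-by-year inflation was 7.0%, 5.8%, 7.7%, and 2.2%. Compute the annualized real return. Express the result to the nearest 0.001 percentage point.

Cumulative inflation factor: 1.070 × 1.058 × 1.077 × 1.022 ≈ 1.24605.
Nominal growth factor: 1.48014. Real growth factor = 1.48014 / 1.24605 ≈ 1.18786.
Annualized: 1.18786^(1/4) − 1 ≈ 0.04398.

4.398%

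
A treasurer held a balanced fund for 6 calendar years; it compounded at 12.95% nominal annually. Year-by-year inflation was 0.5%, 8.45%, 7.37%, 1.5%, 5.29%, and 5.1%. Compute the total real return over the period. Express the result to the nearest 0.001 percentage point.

57.973%

Cumulative inflation factor: 1.005 × 1.0845 × 1.0737 × 1.015 × 1.0529 × 1.051 ≈ 1.31442.
Nominal growth factor: 2.07643. Real growth factor = 2.07643 / 1.31442 ≈ 1.57973.
Total real return ≈ 57.9730%.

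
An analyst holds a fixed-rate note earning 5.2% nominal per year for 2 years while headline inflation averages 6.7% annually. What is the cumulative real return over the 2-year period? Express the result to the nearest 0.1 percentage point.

The annual real rate is (1+5.2%)/(1+6.7%) − 1 = -1.4058%.
Compounded over 2 years: (1 + -0.014058)^2 − 1 ≈ -0.02792.

-2.8%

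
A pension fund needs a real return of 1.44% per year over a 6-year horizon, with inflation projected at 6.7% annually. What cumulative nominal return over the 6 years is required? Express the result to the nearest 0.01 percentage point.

Required annual nominal rate: (1+1.44%)(1+6.7%) − 1 = 8.23648%.
Cumulative over 6 years: (1 + 0.0823648)^6 − 1 ≈ 0.60784.

60.78%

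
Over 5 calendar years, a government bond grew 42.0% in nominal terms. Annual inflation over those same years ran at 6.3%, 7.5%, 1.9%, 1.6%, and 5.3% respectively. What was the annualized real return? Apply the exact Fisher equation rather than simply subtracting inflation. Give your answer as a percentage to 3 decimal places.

Cumulative inflation factor: 1.063 × 1.075 × 1.019 × 1.016 × 1.053 ≈ 1.24577.
Nominal growth factor: 1.42000. Real growth factor = 1.42000 / 1.24577 ≈ 1.13986.
Annualized: 1.13986^(1/5) − 1 ≈ 0.02653.

2.653%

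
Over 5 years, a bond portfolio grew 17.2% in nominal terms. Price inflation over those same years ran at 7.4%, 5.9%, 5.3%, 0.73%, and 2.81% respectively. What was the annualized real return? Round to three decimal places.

-1.126%

Cumulative inflation factor: 1.074 × 1.059 × 1.053 × 1.0073 × 1.0281 ≈ 1.24029.
Nominal growth factor: 1.17200. Real growth factor = 1.17200 / 1.24029 ≈ 0.94494.
Annualized: 0.94494^(1/5) − 1 ≈ -0.01126.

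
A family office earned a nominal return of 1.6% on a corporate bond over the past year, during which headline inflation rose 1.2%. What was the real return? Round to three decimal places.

Real return via the Fisher equation: (1 + 1.6%)/(1 + 1.2%) − 1 = 1.016/1.012 − 1 ≈ 0.00395.

0.395%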